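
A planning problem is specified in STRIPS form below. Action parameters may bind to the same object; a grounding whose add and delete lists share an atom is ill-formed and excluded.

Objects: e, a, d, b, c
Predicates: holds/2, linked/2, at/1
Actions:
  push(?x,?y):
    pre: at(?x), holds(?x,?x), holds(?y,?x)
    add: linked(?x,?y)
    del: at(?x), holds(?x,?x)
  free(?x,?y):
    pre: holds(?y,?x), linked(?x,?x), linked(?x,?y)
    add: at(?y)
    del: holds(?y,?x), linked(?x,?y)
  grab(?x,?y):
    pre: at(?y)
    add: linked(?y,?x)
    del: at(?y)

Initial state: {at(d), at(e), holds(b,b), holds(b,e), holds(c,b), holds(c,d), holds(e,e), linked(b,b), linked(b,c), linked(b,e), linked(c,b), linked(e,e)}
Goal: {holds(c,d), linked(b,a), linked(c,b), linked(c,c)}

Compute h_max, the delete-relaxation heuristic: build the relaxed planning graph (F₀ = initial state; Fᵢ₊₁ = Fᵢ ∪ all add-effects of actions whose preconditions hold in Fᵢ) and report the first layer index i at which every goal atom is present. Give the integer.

F0 = init (12 atoms)
F1 = F0 ∪ {at(b), at(c), linked(d,a), linked(d,b), linked(d,c), linked(d,d), linked(d,e), linked(e,a), linked(e,b), linked(e,c), linked(e,d)}  (23 atoms)
F2 = F1 ∪ {linked(b,a), linked(b,d), linked(c,a), linked(c,c), linked(c,d), linked(c,e)}  (29 atoms)
goal ⊆ F2  ⇒  h_max = 2

2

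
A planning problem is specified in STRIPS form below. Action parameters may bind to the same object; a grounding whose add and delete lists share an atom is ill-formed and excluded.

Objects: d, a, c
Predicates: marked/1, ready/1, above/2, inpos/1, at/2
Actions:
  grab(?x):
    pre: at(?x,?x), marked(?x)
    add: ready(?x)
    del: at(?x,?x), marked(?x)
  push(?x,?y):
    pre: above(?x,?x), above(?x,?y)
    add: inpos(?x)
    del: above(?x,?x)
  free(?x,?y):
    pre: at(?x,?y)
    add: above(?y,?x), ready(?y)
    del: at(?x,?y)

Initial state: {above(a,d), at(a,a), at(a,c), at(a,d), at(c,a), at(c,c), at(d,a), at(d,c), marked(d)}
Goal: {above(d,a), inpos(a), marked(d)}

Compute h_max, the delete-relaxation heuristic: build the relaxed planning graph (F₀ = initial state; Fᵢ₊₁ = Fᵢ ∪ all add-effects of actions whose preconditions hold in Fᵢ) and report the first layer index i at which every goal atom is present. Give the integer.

2

F0 = init (9 atoms)
F1 = F0 ∪ {above(a,a), above(a,c), above(c,a), above(c,c), above(c,d), above(d,a), ready(a), ready(c), ready(d)}  (18 atoms)
F2 = F1 ∪ {inpos(a), inpos(c)}  (20 atoms)
goal ⊆ F2  ⇒  h_max = 2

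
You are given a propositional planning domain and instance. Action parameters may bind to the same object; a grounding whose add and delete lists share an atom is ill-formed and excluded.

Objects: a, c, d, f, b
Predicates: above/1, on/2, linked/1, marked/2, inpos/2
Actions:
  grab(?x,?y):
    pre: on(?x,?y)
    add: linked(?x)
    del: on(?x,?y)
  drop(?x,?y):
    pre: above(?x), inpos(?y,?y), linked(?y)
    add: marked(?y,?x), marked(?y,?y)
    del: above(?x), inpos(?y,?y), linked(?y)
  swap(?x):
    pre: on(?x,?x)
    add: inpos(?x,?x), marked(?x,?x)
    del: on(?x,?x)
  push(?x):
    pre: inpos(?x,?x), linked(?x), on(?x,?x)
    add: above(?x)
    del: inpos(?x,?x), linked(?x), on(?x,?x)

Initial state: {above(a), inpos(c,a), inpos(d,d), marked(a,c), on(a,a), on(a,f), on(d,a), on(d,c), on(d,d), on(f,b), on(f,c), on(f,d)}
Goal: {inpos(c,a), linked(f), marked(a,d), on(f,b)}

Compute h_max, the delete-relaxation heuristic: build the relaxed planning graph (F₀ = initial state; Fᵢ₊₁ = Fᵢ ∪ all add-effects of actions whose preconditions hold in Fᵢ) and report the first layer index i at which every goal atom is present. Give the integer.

F0 = init (12 atoms)
F1 = F0 ∪ {inpos(a,a), linked(a), linked(d), linked(f), marked(a,a), marked(d,d)}  (18 atoms)
F2 = F1 ∪ {above(d), marked(d,a)}  (20 atoms)
F3 = F2 ∪ {marked(a,d)}  (21 atoms)
goal ⊆ F3  ⇒  h_max = 3

3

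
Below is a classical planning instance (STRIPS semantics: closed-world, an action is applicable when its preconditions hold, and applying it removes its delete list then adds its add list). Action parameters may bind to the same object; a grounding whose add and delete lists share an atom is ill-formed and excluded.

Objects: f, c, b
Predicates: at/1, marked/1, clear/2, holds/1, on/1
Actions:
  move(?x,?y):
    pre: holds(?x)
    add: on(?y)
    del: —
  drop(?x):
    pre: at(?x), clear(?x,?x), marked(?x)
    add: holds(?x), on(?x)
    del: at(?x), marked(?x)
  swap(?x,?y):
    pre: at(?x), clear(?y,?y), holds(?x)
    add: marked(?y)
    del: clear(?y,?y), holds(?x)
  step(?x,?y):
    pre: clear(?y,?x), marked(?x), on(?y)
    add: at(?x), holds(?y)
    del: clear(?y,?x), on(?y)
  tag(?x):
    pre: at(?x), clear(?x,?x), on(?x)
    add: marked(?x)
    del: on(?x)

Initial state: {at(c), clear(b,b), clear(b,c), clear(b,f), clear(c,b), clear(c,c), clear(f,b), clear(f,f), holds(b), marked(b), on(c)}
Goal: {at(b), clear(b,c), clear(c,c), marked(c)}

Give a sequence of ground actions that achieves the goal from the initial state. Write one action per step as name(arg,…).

move(b,f); step(b,f); tag(c)

1. move(b,f)  →  {at(c), clear(b,b), clear(b,c), clear(b,f), clear(c,b), clear(c,c), clear(f,b), clear(f,f), holds(b), marked(b), on(c), on(f)}
2. step(b,f)  →  {at(b), at(c), clear(b,b), clear(b,c), clear(b,f), clear(c,b), clear(c,c), clear(f,f), holds(b), holds(f), marked(b), on(c)}
3. tag(c)  →  {at(b), at(c), clear(b,b), clear(b,c), clear(b,f), clear(c,b), clear(c,c), clear(f,f), holds(b), holds(f), marked(b), marked(c)}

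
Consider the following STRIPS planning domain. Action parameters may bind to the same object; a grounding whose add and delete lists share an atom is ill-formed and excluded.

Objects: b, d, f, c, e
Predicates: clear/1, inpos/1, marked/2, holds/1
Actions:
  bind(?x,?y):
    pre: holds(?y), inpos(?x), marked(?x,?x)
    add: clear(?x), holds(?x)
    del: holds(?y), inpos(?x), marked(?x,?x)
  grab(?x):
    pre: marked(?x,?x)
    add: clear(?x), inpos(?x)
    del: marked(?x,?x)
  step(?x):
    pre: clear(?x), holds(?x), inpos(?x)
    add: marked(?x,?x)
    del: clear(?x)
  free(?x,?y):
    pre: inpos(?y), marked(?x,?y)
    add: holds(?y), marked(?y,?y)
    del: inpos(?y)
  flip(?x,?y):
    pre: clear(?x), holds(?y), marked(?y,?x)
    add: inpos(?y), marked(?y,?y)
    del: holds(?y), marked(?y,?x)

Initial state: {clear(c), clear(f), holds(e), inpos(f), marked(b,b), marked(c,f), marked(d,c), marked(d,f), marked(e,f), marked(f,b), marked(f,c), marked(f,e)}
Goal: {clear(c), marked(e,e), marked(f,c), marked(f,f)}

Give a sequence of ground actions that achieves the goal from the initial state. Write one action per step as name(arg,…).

free(d,f); flip(f,e)

1. free(d,f)  →  {clear(c), clear(f), holds(e), holds(f), marked(b,b), marked(c,f), marked(d,c), marked(d,f), marked(e,f), marked(f,b), marked(f,c), marked(f,e), marked(f,f)}
2. flip(f,e)  →  {clear(c), clear(f), holds(f), inpos(e), marked(b,b), marked(c,f), marked(d,c), marked(d,f), marked(e,e), marked(f,b), marked(f,c), marked(f,e), marked(f,f)}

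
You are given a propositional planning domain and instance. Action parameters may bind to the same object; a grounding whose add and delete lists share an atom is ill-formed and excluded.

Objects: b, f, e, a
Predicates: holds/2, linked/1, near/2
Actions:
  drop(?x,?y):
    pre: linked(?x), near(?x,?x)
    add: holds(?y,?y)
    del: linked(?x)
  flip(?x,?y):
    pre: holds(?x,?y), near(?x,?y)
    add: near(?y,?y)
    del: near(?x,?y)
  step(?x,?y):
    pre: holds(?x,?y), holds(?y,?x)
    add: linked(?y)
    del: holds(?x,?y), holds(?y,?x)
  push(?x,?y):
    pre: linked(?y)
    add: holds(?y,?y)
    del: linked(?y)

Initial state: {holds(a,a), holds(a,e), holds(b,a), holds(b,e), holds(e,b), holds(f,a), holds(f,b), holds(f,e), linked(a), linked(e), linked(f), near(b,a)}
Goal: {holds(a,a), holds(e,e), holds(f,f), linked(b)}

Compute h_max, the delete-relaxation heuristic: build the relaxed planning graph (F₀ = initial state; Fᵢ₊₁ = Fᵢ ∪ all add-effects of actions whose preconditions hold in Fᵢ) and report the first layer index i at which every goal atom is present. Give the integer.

1

F0 = init (12 atoms)
F1 = F0 ∪ {holds(e,e), holds(f,f), linked(b), near(a,a)}  (16 atoms)
goal ⊆ F1  ⇒  h_max = 1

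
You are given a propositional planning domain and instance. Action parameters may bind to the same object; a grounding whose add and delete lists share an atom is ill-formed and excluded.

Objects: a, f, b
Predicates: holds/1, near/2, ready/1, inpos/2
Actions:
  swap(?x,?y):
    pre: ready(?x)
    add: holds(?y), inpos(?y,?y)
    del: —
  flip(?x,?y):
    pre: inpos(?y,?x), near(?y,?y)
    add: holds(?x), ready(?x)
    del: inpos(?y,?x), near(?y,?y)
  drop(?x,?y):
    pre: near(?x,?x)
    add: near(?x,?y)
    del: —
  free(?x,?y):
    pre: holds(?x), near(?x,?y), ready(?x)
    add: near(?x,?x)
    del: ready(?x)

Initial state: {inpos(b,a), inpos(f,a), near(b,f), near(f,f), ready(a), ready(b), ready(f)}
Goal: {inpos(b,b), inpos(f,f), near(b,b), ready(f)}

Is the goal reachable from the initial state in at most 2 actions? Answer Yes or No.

1. swap(a,f)  →  {holds(f), inpos(b,a), inpos(f,a), inpos(f,f), near(b,f), near(f,f), ready(a), ready(b), ready(f)}
2. swap(a,b)  →  {holds(b), holds(f), inpos(b,a), inpos(b,b), inpos(f,a), inpos(f,f), near(b,f), near(f,f), ready(a), ready(b), ready(f)}
3. free(b,f)  →  {holds(b), holds(f), inpos(b,a), inpos(b,b), inpos(f,a), inpos(f,f), near(b,b), near(b,f), near(f,f), ready(a), ready(f)}
optimal plan length = 3; 3 > 2

No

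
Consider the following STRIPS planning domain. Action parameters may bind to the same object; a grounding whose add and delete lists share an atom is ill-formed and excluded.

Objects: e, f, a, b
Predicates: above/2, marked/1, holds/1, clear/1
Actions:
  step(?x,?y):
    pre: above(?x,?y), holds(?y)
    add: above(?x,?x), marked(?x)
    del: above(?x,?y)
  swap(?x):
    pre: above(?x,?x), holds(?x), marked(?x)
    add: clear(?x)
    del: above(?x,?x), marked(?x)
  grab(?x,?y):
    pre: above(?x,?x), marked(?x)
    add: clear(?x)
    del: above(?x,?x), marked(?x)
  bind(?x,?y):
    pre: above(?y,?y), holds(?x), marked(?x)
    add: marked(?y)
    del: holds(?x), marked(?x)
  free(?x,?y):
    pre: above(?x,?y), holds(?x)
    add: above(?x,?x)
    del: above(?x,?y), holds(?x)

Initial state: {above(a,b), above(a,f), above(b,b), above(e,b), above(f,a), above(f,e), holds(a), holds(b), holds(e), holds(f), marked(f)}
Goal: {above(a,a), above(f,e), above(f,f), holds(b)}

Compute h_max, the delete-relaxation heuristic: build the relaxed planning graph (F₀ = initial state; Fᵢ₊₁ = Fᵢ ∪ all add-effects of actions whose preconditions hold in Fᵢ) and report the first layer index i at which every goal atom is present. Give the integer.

F0 = init (11 atoms)
F1 = F0 ∪ {above(a,a), above(e,e), above(f,f), marked(a), marked(b), marked(e)}  (17 atoms)
goal ⊆ F1  ⇒  h_max = 1

1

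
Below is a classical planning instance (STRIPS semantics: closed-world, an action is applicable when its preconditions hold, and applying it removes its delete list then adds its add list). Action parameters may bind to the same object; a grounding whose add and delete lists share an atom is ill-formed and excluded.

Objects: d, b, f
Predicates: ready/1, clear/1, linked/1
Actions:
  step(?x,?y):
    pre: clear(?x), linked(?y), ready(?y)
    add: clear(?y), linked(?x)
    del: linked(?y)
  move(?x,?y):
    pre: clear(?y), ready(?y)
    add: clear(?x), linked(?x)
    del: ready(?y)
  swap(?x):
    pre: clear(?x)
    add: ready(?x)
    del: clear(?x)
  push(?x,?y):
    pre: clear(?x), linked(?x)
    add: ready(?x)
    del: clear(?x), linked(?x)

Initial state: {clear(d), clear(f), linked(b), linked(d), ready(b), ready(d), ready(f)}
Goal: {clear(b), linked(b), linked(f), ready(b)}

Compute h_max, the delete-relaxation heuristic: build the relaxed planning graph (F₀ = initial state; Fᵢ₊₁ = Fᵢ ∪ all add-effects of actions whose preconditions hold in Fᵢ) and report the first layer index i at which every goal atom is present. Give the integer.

F0 = init (7 atoms)
F1 = F0 ∪ {clear(b), linked(f)}  (9 atoms)
goal ⊆ F1  ⇒  h_max = 1

1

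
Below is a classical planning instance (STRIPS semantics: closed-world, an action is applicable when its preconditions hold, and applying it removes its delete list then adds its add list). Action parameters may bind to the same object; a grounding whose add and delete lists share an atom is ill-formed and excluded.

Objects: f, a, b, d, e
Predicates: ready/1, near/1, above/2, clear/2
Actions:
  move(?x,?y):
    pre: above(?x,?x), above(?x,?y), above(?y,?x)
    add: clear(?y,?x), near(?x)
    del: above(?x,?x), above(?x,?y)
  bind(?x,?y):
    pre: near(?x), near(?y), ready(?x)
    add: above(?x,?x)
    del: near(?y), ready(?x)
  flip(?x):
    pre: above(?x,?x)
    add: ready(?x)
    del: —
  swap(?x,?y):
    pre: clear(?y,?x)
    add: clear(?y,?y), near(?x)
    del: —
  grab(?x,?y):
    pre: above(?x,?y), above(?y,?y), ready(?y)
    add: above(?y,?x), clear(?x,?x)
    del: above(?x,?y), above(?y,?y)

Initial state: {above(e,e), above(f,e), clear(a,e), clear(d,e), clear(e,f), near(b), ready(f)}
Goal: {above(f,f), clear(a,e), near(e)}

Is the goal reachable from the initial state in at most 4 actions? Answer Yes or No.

1. move(e,e)  →  {above(f,e), clear(a,e), clear(d,e), clear(e,e), clear(e,f), near(b), near(e), ready(f)}
2. swap(f,e)  →  {above(f,e), clear(a,e), clear(d,e), clear(e,e), clear(e,f), near(b), near(e), near(f), ready(f)}
3. bind(f,f)  →  {above(f,e), above(f,f), clear(a,e), clear(d,e), clear(e,e), clear(e,f), near(b), near(e)}
optimal plan length = 3; 3 ≤ 4

Yes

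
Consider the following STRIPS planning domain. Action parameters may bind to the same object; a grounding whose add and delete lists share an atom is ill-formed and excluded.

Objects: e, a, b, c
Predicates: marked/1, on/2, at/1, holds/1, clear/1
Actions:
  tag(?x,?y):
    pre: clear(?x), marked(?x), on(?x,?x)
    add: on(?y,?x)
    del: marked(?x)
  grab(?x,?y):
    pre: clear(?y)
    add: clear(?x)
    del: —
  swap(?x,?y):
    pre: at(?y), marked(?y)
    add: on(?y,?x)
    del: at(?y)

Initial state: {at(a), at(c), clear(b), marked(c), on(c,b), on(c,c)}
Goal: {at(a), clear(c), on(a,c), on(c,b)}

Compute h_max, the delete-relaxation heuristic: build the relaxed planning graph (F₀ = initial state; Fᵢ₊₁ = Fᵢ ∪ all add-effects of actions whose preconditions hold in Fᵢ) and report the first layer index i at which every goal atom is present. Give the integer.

2

F0 = init (6 atoms)
F1 = F0 ∪ {clear(a), clear(c), clear(e), on(c,a), on(c,e)}  (11 atoms)
F2 = F1 ∪ {on(a,c), on(b,c), on(e,c)}  (14 atoms)
goal ⊆ F2  ⇒  h_max = 2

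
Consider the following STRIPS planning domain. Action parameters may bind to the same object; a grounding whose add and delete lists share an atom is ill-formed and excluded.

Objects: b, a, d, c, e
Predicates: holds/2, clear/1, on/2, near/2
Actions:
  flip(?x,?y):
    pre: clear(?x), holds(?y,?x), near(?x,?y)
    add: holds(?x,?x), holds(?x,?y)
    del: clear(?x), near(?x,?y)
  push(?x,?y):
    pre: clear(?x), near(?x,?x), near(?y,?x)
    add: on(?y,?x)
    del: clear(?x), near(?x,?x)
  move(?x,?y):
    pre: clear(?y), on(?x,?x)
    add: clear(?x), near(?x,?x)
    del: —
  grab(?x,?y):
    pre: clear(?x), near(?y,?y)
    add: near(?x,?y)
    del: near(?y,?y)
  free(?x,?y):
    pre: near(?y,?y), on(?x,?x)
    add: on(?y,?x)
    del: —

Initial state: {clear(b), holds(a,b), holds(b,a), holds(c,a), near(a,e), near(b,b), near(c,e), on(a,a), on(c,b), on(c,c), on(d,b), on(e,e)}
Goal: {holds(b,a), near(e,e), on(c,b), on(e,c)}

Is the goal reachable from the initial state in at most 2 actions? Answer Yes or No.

Yes

1. move(e,b)  →  {clear(b), clear(e), holds(a,b), holds(b,a), holds(c,a), near(a,e), near(b,b), near(c,e), near(e,e), on(a,a), on(c,b), on(c,c), on(d,b), on(e,e)}
2. free(c,e)  →  {clear(b), clear(e), holds(a,b), holds(b,a), holds(c,a), near(a,e), near(b,b), near(c,e), near(e,e), on(a,a), on(c,b), on(c,c), on(d,b), on(e,c), on(e,e)}
optimal plan length = 2; 2 ≤ 2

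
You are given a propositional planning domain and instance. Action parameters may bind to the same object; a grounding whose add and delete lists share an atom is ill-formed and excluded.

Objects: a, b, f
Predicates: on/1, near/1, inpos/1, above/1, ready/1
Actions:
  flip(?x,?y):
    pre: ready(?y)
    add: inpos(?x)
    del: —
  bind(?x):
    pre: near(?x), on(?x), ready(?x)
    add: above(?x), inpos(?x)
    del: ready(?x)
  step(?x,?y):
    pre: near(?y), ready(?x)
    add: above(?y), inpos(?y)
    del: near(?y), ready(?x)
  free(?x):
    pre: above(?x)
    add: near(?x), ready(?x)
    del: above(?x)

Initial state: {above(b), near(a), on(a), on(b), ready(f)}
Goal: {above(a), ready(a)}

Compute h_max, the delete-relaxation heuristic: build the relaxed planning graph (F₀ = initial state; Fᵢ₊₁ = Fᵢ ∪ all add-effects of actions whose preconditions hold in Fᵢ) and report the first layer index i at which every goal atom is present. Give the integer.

F0 = init (5 atoms)
F1 = F0 ∪ {above(a), inpos(a), inpos(b), inpos(f), near(b), ready(b)}  (11 atoms)
F2 = F1 ∪ {ready(a)}  (12 atoms)
goal ⊆ F2  ⇒  h_max = 2

2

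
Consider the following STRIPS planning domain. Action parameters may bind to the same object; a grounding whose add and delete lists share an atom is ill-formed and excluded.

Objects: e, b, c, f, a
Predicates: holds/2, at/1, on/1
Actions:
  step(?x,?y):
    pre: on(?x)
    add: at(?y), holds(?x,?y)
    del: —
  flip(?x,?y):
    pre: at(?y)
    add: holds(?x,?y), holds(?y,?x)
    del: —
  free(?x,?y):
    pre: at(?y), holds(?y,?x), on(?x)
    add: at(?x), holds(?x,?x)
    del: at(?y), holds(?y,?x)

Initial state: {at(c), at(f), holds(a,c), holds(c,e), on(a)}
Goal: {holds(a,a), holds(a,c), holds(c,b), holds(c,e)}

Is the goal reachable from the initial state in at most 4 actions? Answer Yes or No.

1. step(a,a)  →  {at(a), at(c), at(f), holds(a,a), holds(a,c), holds(c,e), on(a)}
2. flip(b,c)  →  {at(a), at(c), at(f), holds(a,a), holds(a,c), holds(b,c), holds(c,b), holds(c,e), on(a)}
optimal plan length = 2; 2 ≤ 4

Yes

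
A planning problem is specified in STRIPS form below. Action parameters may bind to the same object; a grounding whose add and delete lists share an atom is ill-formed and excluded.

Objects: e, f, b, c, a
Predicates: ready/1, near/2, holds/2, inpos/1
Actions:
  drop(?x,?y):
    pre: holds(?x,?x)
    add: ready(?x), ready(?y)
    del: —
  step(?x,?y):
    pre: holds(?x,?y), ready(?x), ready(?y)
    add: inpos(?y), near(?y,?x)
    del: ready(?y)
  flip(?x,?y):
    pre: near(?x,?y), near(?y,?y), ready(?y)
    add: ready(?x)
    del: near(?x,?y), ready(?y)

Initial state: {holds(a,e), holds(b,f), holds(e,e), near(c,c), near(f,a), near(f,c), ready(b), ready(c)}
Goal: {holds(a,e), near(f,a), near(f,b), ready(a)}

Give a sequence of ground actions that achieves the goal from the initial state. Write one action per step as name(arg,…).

drop(e,f); drop(e,a); step(b,f)

1. drop(e,f)  →  {holds(a,e), holds(b,f), holds(e,e), near(c,c), near(f,a), near(f,c), ready(b), ready(c), ready(e), ready(f)}
2. drop(e,a)  →  {holds(a,e), holds(b,f), holds(e,e), near(c,c), near(f,a), near(f,c), ready(a), ready(b), ready(c), ready(e), ready(f)}
3. step(b,f)  →  {holds(a,e), holds(b,f), holds(e,e), inpos(f), near(c,c), near(f,a), near(f,b), near(f,c), ready(a), ready(b), ready(c), ready(e)}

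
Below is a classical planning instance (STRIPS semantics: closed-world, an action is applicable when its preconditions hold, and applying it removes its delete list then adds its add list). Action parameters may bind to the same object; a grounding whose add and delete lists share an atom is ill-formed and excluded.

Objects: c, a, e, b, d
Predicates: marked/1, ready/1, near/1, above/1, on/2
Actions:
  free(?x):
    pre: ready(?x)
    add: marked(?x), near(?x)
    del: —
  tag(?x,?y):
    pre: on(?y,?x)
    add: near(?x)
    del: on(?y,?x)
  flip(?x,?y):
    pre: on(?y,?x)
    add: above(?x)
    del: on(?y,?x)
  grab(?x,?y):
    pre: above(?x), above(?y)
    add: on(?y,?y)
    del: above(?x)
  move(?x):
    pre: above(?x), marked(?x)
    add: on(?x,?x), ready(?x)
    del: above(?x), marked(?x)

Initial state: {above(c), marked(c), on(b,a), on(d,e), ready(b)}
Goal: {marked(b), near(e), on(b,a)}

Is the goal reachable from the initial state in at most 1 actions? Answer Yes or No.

1. free(b)  →  {above(c), marked(b), marked(c), near(b), on(b,a), on(d,e), ready(b)}
2. tag(e,d)  →  {above(c), marked(b), marked(c), near(b), near(e), on(b,a), ready(b)}
optimal plan length = 2; 2 > 1

No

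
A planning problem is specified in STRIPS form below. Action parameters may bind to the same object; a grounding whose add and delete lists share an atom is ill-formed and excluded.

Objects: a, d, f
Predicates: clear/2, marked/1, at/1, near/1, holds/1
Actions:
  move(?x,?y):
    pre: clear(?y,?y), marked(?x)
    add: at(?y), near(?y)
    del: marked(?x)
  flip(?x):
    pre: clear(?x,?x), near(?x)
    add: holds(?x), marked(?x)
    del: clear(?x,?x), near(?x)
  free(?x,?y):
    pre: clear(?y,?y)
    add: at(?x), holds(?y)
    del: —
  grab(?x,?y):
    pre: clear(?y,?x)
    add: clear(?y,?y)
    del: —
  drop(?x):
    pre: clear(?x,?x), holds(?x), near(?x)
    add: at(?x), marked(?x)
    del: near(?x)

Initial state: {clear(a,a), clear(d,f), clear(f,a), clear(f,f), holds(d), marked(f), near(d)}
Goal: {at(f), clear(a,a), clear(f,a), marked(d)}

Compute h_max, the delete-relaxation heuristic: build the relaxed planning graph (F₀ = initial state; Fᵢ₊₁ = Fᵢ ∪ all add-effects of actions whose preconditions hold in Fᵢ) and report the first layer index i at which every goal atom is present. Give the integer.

F0 = init (7 atoms)
F1 = F0 ∪ {at(a), at(d), at(f), clear(d,d), holds(a), holds(f), near(a), near(f)}  (15 atoms)
F2 = F1 ∪ {marked(a), marked(d)}  (17 atoms)
goal ⊆ F2  ⇒  h_max = 2

2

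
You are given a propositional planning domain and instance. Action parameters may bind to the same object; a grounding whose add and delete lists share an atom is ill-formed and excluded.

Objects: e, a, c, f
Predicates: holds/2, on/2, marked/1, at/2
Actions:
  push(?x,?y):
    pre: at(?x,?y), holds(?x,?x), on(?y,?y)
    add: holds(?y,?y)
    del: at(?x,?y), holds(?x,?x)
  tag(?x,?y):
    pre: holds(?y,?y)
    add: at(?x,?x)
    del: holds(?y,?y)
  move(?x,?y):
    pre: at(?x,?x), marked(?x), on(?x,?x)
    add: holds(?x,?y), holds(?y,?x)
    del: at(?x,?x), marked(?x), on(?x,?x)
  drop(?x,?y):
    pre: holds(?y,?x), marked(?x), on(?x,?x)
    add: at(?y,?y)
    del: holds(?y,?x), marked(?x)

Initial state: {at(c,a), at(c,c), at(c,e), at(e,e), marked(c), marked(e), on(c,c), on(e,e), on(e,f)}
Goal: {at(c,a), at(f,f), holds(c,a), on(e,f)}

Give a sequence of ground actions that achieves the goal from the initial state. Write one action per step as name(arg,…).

1. move(e,e)  →  {at(c,a), at(c,c), at(c,e), holds(e,e), marked(c), on(c,c), on(e,f)}
2. tag(f,e)  →  {at(c,a), at(c,c), at(c,e), at(f,f), marked(c), on(c,c), on(e,f)}
3. move(c,a)  →  {at(c,a), at(c,e), at(f,f), holds(a,c), holds(c,a), on(e,f)}

move(e,e); tag(f,e); move(c,a)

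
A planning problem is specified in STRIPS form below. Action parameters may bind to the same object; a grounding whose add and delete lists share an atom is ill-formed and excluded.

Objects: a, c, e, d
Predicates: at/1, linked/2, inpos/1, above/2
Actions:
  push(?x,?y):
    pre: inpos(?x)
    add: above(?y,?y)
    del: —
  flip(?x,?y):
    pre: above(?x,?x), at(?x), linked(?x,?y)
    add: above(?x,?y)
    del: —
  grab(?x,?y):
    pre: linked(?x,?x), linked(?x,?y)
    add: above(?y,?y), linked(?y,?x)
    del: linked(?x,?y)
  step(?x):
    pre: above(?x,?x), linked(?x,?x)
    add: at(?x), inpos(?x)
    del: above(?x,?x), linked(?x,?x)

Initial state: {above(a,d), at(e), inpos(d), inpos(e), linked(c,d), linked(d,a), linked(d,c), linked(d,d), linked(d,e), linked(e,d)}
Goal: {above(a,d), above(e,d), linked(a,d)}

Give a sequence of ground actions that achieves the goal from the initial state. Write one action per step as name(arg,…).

push(e,e); flip(e,d); grab(d,a)

1. push(e,e)  →  {above(a,d), above(e,e), at(e), inpos(d), inpos(e), linked(c,d), linked(d,a), linked(d,c), linked(d,d), linked(d,e), linked(e,d)}
2. flip(e,d)  →  {above(a,d), above(e,d), above(e,e), at(e), inpos(d), inpos(e), linked(c,d), linked(d,a), linked(d,c), linked(d,d), linked(d,e), linked(e,d)}
3. grab(d,a)  →  {above(a,a), above(a,d), above(e,d), above(e,e), at(e), inpos(d), inpos(e), linked(a,d), linked(c,d), linked(d,c), linked(d,d), linked(d,e), linked(e,d)}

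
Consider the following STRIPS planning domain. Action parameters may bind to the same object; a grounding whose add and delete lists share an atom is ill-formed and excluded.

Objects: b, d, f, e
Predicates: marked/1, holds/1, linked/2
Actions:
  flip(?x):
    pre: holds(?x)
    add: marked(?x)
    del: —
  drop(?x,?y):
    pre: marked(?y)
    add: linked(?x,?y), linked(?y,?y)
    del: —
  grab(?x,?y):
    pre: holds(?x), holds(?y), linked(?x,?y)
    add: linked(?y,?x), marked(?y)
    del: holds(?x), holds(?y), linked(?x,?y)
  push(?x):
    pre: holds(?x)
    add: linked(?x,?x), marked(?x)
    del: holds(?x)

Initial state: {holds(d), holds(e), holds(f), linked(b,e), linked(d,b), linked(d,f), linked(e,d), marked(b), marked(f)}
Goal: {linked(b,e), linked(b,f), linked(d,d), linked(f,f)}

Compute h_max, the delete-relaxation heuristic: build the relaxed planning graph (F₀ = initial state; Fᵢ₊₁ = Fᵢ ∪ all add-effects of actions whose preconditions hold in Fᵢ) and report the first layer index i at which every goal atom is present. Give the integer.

F0 = init (9 atoms)
F1 = F0 ∪ {linked(b,b), linked(b,f), linked(d,d), linked(d,e), linked(e,b), linked(e,e), linked(e,f), linked(f,b), linked(f,d), linked(f,f), marked(d), marked(e)}  (21 atoms)
goal ⊆ F1  ⇒  h_max = 1

1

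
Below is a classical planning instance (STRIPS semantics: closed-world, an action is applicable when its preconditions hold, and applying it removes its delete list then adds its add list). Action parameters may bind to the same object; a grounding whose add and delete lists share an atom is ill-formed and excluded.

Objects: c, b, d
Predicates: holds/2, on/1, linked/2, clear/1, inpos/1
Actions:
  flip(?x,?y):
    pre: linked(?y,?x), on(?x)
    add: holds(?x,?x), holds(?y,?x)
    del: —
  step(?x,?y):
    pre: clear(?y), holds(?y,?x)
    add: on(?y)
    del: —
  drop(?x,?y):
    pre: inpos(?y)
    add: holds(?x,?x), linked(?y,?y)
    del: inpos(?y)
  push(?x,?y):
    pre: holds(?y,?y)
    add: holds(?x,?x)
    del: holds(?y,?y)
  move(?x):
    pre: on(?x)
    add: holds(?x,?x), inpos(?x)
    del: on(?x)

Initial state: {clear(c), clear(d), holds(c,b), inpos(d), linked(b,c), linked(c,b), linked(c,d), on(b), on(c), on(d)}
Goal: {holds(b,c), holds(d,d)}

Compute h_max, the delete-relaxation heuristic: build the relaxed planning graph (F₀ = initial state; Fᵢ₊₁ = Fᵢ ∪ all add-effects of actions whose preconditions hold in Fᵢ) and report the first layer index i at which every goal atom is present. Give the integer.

1

F0 = init (10 atoms)
F1 = F0 ∪ {holds(b,b), holds(b,c), holds(c,c), holds(c,d), holds(d,d), inpos(b), inpos(c), linked(d,d)}  (18 atoms)
goal ⊆ F1  ⇒  h_max = 1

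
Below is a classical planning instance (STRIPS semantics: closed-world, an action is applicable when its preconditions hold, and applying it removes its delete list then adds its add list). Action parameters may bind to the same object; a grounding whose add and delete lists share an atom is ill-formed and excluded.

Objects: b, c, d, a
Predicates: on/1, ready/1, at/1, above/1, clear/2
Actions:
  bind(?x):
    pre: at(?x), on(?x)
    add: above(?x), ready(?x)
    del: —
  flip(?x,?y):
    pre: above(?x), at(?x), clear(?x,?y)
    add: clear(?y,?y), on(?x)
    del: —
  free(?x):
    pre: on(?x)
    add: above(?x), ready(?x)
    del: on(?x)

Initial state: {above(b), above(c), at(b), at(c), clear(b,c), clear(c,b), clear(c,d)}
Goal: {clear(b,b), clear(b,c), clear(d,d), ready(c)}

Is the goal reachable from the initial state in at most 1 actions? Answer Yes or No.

No

1. flip(c,b)  →  {above(b), above(c), at(b), at(c), clear(b,b), clear(b,c), clear(c,b), clear(c,d), on(c)}
2. bind(c)  →  {above(b), above(c), at(b), at(c), clear(b,b), clear(b,c), clear(c,b), clear(c,d), on(c), ready(c)}
3. flip(c,d)  →  {above(b), above(c), at(b), at(c), clear(b,b), clear(b,c), clear(c,b), clear(c,d), clear(d,d), on(c), ready(c)}
optimal plan length = 3; 3 > 1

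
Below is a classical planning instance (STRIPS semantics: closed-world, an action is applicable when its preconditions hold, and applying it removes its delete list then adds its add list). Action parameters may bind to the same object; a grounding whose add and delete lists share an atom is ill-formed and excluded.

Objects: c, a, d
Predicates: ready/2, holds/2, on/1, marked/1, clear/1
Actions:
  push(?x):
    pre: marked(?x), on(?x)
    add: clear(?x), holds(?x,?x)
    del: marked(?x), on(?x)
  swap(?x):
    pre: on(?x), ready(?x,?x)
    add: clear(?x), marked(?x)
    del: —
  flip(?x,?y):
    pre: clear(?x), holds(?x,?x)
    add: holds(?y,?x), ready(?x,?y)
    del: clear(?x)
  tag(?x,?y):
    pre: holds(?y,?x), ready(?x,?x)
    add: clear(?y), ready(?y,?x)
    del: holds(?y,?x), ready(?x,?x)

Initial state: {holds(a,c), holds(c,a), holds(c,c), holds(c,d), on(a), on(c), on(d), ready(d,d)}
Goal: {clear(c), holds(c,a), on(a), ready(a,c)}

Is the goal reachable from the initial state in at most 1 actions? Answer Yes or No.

1. tag(d,c)  →  {clear(c), holds(a,c), holds(c,a), holds(c,c), on(a), on(c), on(d), ready(c,d)}
2. flip(c,c)  →  {holds(a,c), holds(c,a), holds(c,c), on(a), on(c), on(d), ready(c,c), ready(c,d)}
3. swap(c)  →  {clear(c), holds(a,c), holds(c,a), holds(c,c), marked(c), on(a), on(c), on(d), ready(c,c), ready(c,d)}
4. tag(c,a)  →  {clear(a), clear(c), holds(c,a), holds(c,c), marked(c), on(a), on(c), on(d), ready(a,c), ready(c,d)}
optimal plan length = 4; 4 > 1

No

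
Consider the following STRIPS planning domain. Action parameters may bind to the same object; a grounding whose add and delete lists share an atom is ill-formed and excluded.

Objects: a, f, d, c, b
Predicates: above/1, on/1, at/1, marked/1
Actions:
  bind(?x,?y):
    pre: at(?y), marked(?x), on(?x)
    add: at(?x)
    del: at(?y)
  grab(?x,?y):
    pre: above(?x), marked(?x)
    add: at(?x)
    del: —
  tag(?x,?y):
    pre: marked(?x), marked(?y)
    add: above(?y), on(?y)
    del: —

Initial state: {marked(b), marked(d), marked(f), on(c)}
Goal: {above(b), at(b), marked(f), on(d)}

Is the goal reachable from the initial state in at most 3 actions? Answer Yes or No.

1. tag(f,d)  →  {above(d), marked(b), marked(d), marked(f), on(c), on(d)}
2. tag(f,b)  →  {above(b), above(d), marked(b), marked(d), marked(f), on(b), on(c), on(d)}
3. grab(b,a)  →  {above(b), above(d), at(b), marked(b), marked(d), marked(f), on(b), on(c), on(d)}
optimal plan length = 3; 3 ≤ 3

Yes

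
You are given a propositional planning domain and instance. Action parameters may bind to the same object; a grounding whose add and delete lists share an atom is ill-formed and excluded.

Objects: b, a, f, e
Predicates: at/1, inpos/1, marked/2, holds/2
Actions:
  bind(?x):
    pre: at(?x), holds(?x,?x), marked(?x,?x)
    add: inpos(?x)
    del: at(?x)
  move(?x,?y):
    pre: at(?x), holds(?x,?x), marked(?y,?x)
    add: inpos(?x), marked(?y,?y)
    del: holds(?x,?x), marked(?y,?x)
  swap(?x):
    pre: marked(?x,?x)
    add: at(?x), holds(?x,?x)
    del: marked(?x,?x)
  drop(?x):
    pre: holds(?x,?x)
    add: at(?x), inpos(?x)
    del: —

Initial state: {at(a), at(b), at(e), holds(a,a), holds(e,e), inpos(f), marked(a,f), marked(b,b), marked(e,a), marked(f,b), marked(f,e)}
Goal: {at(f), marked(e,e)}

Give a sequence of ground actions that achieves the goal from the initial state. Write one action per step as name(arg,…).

move(a,e); move(e,f); swap(f)

1. move(a,e)  →  {at(a), at(b), at(e), holds(e,e), inpos(a), inpos(f), marked(a,f), marked(b,b), marked(e,e), marked(f,b), marked(f,e)}
2. move(e,f)  →  {at(a), at(b), at(e), inpos(a), inpos(e), inpos(f), marked(a,f), marked(b,b), marked(e,e), marked(f,b), marked(f,f)}
3. swap(f)  →  {at(a), at(b), at(e), at(f), holds(f,f), inpos(a), inpos(e), inpos(f), marked(a,f), marked(b,b), marked(e,e), marked(f,b)}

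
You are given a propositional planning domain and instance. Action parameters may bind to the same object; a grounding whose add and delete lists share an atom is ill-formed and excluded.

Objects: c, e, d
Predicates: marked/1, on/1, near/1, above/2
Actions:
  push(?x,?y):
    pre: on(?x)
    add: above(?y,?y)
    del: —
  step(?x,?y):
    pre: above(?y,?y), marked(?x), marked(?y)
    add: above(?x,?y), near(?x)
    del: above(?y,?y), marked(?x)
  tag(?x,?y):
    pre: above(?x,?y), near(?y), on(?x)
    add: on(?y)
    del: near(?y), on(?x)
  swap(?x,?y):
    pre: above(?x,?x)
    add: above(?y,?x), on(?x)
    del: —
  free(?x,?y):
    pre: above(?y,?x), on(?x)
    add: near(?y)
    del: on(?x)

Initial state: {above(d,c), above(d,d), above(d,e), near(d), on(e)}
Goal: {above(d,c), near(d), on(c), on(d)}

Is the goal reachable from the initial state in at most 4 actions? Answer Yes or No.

1. push(e,c)  →  {above(c,c), above(d,c), above(d,d), above(d,e), near(d), on(e)}
2. swap(c,c)  →  {above(c,c), above(d,c), above(d,d), above(d,e), near(d), on(c), on(e)}
3. swap(d,c)  →  {above(c,c), above(c,d), above(d,c), above(d,d), above(d,e), near(d), on(c), on(d), on(e)}
optimal plan length = 3; 3 ≤ 4

Yes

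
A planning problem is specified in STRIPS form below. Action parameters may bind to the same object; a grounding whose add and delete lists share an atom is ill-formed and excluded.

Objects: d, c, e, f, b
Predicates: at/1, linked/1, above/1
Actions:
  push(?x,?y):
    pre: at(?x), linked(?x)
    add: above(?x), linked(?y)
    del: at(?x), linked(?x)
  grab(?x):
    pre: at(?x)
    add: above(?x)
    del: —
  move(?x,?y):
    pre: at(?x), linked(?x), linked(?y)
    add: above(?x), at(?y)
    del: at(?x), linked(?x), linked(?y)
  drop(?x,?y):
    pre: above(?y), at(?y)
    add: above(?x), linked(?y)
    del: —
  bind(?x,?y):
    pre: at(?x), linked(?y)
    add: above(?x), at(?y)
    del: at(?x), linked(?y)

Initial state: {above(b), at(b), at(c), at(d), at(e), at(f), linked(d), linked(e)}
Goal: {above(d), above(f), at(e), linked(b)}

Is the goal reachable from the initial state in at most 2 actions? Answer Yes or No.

Yes

1. push(d,c)  →  {above(b), above(d), at(b), at(c), at(e), at(f), linked(c), linked(e)}
2. drop(f,b)  →  {above(b), above(d), above(f), at(b), at(c), at(e), at(f), linked(b), linked(c), linked(e)}
optimal plan length = 2; 2 ≤ 2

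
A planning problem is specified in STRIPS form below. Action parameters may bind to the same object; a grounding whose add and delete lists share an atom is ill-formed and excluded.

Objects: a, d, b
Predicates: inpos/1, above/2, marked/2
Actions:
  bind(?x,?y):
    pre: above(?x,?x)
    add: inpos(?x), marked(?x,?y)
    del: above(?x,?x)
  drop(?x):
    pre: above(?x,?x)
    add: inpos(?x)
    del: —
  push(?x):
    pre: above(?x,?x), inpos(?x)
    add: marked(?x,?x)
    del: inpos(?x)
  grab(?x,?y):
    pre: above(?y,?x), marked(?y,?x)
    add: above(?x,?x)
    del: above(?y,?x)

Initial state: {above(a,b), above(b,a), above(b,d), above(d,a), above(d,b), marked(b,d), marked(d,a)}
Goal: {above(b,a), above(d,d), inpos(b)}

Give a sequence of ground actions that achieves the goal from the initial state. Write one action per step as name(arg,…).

grab(a,d); bind(a,b); grab(d,b); grab(b,a); bind(b,a)

1. grab(a,d)  →  {above(a,a), above(a,b), above(b,a), above(b,d), above(d,b), marked(b,d), marked(d,a)}
2. bind(a,b)  →  {above(a,b), above(b,a), above(b,d), above(d,b), inpos(a), marked(a,b), marked(b,d), marked(d,a)}
3. grab(d,b)  →  {above(a,b), above(b,a), above(d,b), above(d,d), inpos(a), marked(a,b), marked(b,d), marked(d,a)}
4. grab(b,a)  →  {above(b,a), above(b,b), above(d,b), above(d,d), inpos(a), marked(a,b), marked(b,d), marked(d,a)}
5. bind(b,a)  →  {above(b,a), above(d,b), above(d,d), inpos(a), inpos(b), marked(a,b), marked(b,a), marked(b,d), marked(d,a)}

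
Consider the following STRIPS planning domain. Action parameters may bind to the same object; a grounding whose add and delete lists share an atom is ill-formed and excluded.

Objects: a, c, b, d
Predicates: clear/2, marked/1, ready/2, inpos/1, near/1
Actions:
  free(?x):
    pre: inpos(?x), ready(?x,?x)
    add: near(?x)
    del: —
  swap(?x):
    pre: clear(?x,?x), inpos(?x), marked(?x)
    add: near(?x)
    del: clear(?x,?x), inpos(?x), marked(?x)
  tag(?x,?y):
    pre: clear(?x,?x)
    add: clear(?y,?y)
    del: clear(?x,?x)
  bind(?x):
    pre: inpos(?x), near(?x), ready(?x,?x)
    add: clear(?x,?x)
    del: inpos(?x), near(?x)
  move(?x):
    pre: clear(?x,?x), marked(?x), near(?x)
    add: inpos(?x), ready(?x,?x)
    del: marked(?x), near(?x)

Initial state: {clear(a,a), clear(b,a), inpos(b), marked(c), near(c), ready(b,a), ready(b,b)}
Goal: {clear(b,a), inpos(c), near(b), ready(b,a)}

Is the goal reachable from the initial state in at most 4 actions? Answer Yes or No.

Yes

1. free(b)  →  {clear(a,a), clear(b,a), inpos(b), marked(c), near(b), near(c), ready(b,a), ready(b,b)}
2. tag(a,c)  →  {clear(b,a), clear(c,c), inpos(b), marked(c), near(b), near(c), ready(b,a), ready(b,b)}
3. move(c)  →  {clear(b,a), clear(c,c), inpos(b), inpos(c), near(b), ready(b,a), ready(b,b), ready(c,c)}
optimal plan length = 3; 3 ≤ 4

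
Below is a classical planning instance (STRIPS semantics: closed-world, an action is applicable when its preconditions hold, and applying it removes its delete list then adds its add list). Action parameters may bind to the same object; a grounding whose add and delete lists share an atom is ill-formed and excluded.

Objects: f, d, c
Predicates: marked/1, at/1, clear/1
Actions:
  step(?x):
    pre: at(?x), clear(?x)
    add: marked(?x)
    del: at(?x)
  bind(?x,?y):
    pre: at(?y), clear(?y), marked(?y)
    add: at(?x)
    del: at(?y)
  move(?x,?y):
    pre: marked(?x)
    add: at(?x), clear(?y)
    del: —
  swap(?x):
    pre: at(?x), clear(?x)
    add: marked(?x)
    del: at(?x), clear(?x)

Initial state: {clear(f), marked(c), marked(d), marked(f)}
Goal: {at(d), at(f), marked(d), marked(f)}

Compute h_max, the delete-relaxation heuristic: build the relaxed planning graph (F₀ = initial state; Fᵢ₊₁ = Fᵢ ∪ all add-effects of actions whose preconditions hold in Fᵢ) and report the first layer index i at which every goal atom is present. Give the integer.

F0 = init (4 atoms)
F1 = F0 ∪ {at(c), at(d), at(f), clear(c), clear(d)}  (9 atoms)
goal ⊆ F1  ⇒  h_max = 1

1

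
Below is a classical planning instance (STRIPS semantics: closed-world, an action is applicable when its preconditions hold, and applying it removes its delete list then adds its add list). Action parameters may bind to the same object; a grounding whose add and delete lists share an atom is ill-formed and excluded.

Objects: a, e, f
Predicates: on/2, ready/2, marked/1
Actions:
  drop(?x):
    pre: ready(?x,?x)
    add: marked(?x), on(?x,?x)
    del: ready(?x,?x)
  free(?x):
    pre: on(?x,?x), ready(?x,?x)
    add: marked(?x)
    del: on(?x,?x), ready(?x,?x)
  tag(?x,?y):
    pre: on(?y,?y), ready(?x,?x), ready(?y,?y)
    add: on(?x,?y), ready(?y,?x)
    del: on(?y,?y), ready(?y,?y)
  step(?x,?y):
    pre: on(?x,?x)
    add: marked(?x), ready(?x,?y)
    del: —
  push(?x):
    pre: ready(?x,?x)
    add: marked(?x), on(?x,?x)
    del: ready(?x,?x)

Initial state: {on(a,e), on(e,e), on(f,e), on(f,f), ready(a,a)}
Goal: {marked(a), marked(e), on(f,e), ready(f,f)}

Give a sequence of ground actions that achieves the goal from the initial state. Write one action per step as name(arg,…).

1. drop(a)  →  {marked(a), on(a,a), on(a,e), on(e,e), on(f,e), on(f,f)}
2. step(e,a)  →  {marked(a), marked(e), on(a,a), on(a,e), on(e,e), on(f,e), on(f,f), ready(e,a)}
3. step(f,f)  →  {marked(a), marked(e), marked(f), on(a,a), on(a,e), on(e,e), on(f,e), on(f,f), ready(e,a), ready(f,f)}

drop(a); step(e,a); step(f,f)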